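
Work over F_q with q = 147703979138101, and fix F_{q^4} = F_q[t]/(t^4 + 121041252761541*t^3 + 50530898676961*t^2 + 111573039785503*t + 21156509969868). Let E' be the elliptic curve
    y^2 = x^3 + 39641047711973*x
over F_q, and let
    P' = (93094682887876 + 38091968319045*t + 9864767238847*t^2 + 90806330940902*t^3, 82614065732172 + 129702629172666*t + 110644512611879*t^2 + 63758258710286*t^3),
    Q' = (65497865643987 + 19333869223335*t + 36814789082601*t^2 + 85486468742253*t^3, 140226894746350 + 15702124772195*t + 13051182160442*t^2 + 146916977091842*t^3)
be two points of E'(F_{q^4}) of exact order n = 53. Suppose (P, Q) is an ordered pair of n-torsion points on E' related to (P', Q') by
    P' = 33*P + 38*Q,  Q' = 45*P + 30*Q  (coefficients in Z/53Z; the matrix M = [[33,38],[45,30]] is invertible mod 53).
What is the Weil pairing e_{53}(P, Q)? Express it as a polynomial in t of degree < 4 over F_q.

e_{53}(aP+bQ,cP+dQ) = e_{53}(P,Q)^(ad-bc); with (a,b,c,d)=(33,38,45,30) this gives the det-53 law.
So e_{53}(P,Q) = e_{53}(P',Q')^{41}, since 22*41 = 1 mod 53.
Miller loop for e_{53} over F_{147703979138101^4}: bits of 53 = 110101; 5 double steps + 3 add steps, l/v at each.
So e_{53}(P',Q') = 111187595963894 + 86535122747458*t + 78972753572180*t^2 + 54498351190226*t^3.
Finally e_{53}(P,Q) = 83746446585794 + 139920306159745*t + 13686173846843*t^2 + 139907792075691*t^3.

83746446585794 + 139920306159745*t + 13686173846843*t^2 + 139907792075691*t^3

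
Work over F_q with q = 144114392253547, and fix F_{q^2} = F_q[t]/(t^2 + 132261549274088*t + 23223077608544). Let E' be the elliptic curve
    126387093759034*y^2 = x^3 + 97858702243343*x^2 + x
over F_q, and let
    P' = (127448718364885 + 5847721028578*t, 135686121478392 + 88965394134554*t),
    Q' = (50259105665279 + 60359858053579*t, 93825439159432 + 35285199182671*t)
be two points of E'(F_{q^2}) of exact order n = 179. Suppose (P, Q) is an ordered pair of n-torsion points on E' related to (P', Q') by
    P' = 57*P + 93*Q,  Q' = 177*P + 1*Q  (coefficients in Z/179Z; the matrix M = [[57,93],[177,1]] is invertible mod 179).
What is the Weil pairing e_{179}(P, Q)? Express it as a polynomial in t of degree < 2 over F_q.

Since e_{179}(P,P)=e_{179}(Q,Q)=1 and e_{179}(Q,P)=e_{179}(P,Q)^{-1}, expanding e_{179}(57*P + 93*Q,177*P + 1*Q) leaves e(P,Q)^det(M).
Hence e(P,Q) = e(P',Q')^{14} where 14 = 64^{-1} mod 179.
Montgomery->Weierstrass: x_W = 41679844149791*x+94405655809253, y_W=41679844149791*y on F_{144114392253547}; lands on y^2=x^3+62440059425871*x+21283080252859.
Miller loop for e_{179} over F_{144114392253547^2}: bits of 179 = 10110011; 7 double steps + 4 add steps, l/v at each.
So e_{179}(P',Q') = 140322988768340 + 76488176148671*t.
(140322988768340 + 76488176148671*t)^{14} mod (144114392253547,f) = 140068391945579 + 12548270308063*t.

140068391945579 + 12548270308063*t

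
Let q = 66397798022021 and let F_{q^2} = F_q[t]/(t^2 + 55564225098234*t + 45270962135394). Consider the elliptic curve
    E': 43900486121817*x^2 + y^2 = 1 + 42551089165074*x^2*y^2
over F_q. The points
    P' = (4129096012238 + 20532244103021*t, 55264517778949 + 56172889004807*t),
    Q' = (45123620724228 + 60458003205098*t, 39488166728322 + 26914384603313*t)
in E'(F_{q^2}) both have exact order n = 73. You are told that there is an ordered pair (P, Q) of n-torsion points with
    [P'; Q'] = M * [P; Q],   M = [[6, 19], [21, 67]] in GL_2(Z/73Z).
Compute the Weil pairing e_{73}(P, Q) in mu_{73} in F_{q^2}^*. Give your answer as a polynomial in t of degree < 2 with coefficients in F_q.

e_{73}(aP+bQ,cP+dQ) = e_{73}(P,Q)^(ad-bc); with (a,b,c,d)=(6,19,21,67) this gives the det-73 law.
Hence e(P,Q) = e(P',Q')^{49} where 49 = 3^{-1} mod 73.
Edwards->Montgomery: u=(1+y)/(1-y), v=u/x -> 53069824681790v^2=u^3+7162448877277u^2+u; then x_W=16936798744691u+47607494892159: y^2=x^3+4468365028623*x+32744423846035.
Build f_{73,P'} and f_{73,Q'} via the 7-bit ladder of 73=1001001_2; evaluate at shifted divisors; quotient in F_{66397798022021^2}.
f_P(D_Q)/f_Q(D_P) = 28576499014832 + 2316147389510*t.
e_{73}(P,Q) = (28576499014832 + 2316147389510*t)^{49} = 44178362112417 + 20009249450554*t.

44178362112417 + 20009249450554*t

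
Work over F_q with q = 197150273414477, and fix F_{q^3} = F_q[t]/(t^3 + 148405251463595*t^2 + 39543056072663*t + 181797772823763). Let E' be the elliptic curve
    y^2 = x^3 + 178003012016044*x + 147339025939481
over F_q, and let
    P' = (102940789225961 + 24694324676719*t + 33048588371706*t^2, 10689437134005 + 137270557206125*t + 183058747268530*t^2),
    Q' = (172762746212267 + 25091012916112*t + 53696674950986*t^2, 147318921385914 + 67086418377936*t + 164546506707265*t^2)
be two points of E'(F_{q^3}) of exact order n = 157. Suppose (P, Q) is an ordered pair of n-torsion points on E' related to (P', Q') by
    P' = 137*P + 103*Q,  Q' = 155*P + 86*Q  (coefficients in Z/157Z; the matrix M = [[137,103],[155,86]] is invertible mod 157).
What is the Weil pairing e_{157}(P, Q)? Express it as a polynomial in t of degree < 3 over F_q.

Alternating bilinearity on E[157] (values in mu_{157} in F_{197150273414477^3}) gives e(P',Q') = e(P,Q)^det(M).
Inverting 56 mod 157: 143. Thus e_{157}(P,Q) = e(P',Q')^{143}.
Miller loop for e_{157} over F_{197150273414477^3}: bits of 157 = 10011101; 7 double steps + 4 add steps, l/v at each.
The quotient is 185170870131585 + 17190507191379*t + 53005418369772*t^2.
(185170870131585 + 17190507191379*t + 53005418369772*t^2)^{143} mod (197150273414477,f) = 54881911249425 + 74995364208237*t + 10352159330849*t^2.

54881911249425 + 74995364208237*t + 10352159330849*t^2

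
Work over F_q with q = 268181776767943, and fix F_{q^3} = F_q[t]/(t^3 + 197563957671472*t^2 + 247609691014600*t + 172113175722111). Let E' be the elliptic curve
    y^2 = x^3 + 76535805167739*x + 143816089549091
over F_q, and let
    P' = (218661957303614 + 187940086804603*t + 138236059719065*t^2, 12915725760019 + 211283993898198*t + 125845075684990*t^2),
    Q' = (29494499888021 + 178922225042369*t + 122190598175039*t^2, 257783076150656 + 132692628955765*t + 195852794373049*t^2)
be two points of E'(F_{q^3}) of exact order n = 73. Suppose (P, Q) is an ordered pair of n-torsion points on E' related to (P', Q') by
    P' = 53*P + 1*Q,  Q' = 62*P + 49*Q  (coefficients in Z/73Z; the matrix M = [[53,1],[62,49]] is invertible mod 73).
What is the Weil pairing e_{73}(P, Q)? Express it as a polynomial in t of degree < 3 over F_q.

143816454252224 + 71237009555305*t + 36492973881259*t^2

Alternating bilinearity on E[73] (values in mu_{73} in F_{268181776767943^3}) gives e(P',Q') = e(P,Q)^det(M).
Hence e(P,Q) = e(P',Q')^{62} where 62 = 53^{-1} mod 73.
Build f_{73,P'} and f_{73,Q'} via the 7-bit ladder of 73=1001001_2; evaluate at shifted divisors; quotient in F_{268181776767943^3}.
The quotient is 28287057720272 + 113798607877781*t + 138281556071240*t^2.
Thus e_{73}(P,Q) = 143816454252224 + 71237009555305*t + 36492973881259*t^2.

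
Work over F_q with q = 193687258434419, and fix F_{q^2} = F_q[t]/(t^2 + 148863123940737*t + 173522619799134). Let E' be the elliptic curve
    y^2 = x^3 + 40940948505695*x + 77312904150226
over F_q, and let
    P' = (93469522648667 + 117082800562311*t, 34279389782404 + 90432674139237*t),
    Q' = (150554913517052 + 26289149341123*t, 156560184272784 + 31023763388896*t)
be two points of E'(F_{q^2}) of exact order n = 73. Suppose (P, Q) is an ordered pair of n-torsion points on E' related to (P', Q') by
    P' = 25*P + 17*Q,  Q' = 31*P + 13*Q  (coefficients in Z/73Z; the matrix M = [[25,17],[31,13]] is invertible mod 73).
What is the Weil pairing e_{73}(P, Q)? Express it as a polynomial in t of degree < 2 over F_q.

Since e_{73}(P,P)=e_{73}(Q,Q)=1 and e_{73}(Q,P)=e_{73}(P,Q)^{-1}, expanding e_{73}(25*P + 17*Q,31*P + 13*Q) leaves e(P,Q)^det(M).
det(M) mod 73 = 17; its inverse in (Z/73)^* is 43 (check: 17*43 mod 73 = 1).
Build f_{73,P'} and f_{73,Q'} via the 7-bit ladder of 73=1001001_2; evaluate at shifted divisors; quotient in F_{193687258434419^2}.
Miller gives e_{73}(P',Q') = 125560421072334 + 37573862830932*t in F_{193687258434419^2}.
Finally e_{73}(P,Q) = 152791487198172 + 9165862590291*t.

152791487198172 + 9165862590291*t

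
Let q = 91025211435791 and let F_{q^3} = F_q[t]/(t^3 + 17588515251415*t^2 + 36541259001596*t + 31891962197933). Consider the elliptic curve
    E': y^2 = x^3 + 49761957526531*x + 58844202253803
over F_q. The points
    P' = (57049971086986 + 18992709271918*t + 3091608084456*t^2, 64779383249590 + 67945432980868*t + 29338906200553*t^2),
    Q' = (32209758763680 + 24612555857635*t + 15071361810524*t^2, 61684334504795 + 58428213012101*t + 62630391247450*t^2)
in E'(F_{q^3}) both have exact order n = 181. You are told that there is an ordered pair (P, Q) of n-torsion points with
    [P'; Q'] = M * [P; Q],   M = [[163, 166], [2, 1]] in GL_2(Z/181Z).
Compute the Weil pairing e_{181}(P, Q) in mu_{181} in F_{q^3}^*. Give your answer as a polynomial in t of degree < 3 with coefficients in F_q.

60573010607359 + 81972881501806*t + 71913582986590*t^2

e_{181} is bilinear + alternating on E[181], so e_{181}(163*P + 166*Q, 2*P + 1*Q) = e_{181}(P,Q)^(163*1-166*2).
So e_{181}(P,Q) = e_{181}(P',Q')^{166}, since 12*166 = 1 mod 181.
Double-and-add over 10110101: 8-1 doublings, 5-1 additions; each step l_{T,T}/v_{2T} or l_{T,P'}/v at Q'+S for random S.
The quotient is 13552541842702 + 55400856945163*t + 72371597972480*t^2.
Thus e_{181}(P,Q) = 60573010607359 + 81972881501806*t + 71913582986590*t^2.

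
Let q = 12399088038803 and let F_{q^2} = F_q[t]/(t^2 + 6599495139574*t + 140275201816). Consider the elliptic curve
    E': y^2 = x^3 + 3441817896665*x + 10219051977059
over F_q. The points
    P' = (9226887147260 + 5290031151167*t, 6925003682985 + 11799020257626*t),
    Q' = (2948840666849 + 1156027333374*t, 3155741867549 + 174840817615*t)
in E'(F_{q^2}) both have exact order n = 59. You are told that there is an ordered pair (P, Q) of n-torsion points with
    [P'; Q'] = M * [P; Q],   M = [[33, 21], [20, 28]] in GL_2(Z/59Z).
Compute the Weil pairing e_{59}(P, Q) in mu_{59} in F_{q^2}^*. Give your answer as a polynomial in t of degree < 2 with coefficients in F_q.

e_{59}(aP+bQ,cP+dQ) = e_{59}(P,Q)^(ad-bc); with (a,b,c,d)=(33,21,20,28) this gives the det-59 law.
So e_{59}(P,Q) = e_{59}(P',Q')^{24}, since 32*24 = 1 mod 59.
Run Miller on y^2=x^3+3441817896665*x+10219051977059 over F_{12399088038803}: ladder 111011 (6 bits); e = f_P(D_Q)/f_Q(D_P).
Miller gives e_{59}(P',Q') = 1906661830102 + 2680779381846*t in F_{12399088038803^2}.
e_{59}(P,Q) = (1906661830102 + 2680779381846*t)^{24} = 8097767262390 + 1356133275553*t.

8097767262390 + 1356133275553*t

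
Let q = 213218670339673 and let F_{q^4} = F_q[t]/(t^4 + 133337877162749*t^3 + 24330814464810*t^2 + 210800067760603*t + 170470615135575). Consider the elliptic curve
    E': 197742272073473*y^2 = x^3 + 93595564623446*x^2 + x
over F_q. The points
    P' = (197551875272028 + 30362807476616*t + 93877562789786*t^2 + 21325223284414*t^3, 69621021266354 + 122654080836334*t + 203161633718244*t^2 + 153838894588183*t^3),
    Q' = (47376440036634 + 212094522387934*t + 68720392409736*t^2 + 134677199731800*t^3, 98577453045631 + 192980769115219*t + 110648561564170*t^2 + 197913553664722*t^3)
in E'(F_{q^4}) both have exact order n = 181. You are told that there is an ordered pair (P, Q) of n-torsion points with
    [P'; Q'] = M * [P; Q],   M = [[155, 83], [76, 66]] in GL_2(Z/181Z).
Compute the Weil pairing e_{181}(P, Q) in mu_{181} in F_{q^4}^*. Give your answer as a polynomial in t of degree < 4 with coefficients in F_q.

190283377635189 + 151543414561048*t + 202987088858685*t^2 + 151620428680364*t^3

e_{181}(aP+bQ,cP+dQ) = e_{181}(P,Q)^(ad-bc); with (a,b,c,d)=(155,83,76,66) this gives the det-181 law.
Hence e(P,Q) = e(P',Q')^{3} where 3 = 121^{-1} mod 181.
Undo Montgomery via alpha=111606163152452, beta=20911936081096: (a',b')=(0,172081470213493) over F_{213218670339673}.
Miller loop for e_{181} over F_{213218670339673^4}: bits of 181 = 10110101; 7 double steps + 4 add steps, l/v at each.
Result: e(P',Q') = 191456539031964 + 68740844729346*t + 183770585859463*t^2 + 124240920795780*t^3.
Finally e_{181}(P,Q) = 190283377635189 + 151543414561048*t + 202987088858685*t^2 + 151620428680364*t^3.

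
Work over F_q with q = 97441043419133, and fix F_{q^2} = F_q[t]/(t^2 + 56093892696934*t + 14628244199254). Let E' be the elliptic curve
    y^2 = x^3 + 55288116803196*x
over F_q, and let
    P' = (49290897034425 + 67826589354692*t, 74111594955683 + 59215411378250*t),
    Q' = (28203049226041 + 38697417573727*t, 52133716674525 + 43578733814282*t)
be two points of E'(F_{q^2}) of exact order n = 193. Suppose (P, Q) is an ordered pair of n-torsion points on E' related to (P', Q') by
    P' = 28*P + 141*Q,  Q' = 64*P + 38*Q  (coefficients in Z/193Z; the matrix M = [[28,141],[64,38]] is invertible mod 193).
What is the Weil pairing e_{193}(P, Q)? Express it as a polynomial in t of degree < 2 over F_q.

78352597795672 + 82859212996983*t

Under M = [[28,141],[64,38]] in GL_2(Z/193), e_{193}(P',Q') = e_{193}(P,Q)^(28*38-141*64 mod 193).
28*38 - 141*64 = -7960; reduced mod 193: det = 146, inverse 78.
n = 193 = (11000001)_2 (8 bits, wt 3); accumulate f_{193,P'}(Q'+S)/f_{193,P'}(S) along the 7-step ladder.
f_P(D_Q)/f_Q(D_P) = 18877071741626 + 60591041528798*t.
(18877071741626 + 60591041528798*t)^{78} mod (97441043419133,f) = 78352597795672 + 82859212996983*t.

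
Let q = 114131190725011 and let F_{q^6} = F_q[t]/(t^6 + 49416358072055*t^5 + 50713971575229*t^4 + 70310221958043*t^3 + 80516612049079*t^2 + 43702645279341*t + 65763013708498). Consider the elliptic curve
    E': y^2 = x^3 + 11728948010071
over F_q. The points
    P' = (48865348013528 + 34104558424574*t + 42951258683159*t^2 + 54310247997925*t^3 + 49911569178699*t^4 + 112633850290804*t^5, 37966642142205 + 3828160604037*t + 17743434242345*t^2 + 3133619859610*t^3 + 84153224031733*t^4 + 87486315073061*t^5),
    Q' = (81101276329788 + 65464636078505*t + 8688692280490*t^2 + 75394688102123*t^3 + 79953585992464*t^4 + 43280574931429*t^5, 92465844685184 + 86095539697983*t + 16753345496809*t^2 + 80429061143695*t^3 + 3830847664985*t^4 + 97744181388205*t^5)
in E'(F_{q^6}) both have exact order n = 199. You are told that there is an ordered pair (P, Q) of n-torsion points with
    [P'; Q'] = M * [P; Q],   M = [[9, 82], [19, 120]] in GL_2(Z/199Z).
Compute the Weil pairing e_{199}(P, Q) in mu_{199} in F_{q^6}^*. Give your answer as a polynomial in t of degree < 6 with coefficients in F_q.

14843189065769 + 113342112575459*t + 357420862394*t^2 + 80127760301471*t^3 + 35834460508326*t^4 + 9991836385359*t^5

Under M = [[9,82],[19,120]] in GL_2(Z/199), e_{199}(P',Q') = e_{199}(P,Q)^(9*120-82*19 mod 199).
det M = 9*120 - 82*19 = -478 = 119 (mod 199); 119^{-1} = 97 (mod 199).
Build f_{199,P'} and f_{199,Q'} via the 8-bit ladder of 199=11000111_2; evaluate at shifted divisors; quotient in F_{114131190725011^6}.
Miller gives e_{199}(P',Q') = 81367278752672 + 9060788266724*t + 70297568989814*t^2 + 113180840085840*t^3 + 55366627894592*t^4 + 62224528041465*t^5 in F_{114131190725011^6}.
Finally e_{199}(P,Q) = 14843189065769 + 113342112575459*t + 357420862394*t^2 + 80127760301471*t^3 + 35834460508326*t^4 + 9991836385359*t^5.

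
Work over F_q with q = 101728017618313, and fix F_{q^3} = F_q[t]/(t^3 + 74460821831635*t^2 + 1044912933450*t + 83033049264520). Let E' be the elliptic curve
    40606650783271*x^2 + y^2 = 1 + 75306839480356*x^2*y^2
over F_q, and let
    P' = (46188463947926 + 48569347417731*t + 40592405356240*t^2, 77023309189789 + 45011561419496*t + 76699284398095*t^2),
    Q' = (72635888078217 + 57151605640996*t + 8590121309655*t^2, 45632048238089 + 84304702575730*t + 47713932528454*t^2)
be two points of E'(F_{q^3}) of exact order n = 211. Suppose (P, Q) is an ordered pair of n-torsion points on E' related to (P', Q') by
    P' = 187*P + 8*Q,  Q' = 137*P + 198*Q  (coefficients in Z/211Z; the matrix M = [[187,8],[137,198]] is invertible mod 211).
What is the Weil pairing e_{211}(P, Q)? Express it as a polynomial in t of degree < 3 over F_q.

97725698406084 + 14022337472499*t + 97239804177985*t^2

Since e_{211}(P,P)=e_{211}(Q,Q)=1 and e_{211}(Q,P)=e_{211}(P,Q)^{-1}, expanding e_{211}(187*P + 8*Q,137*P + 198*Q) leaves e(P,Q)^det(M).
So e_{211}(P,Q) = e_{211}(P',Q')^{102}, since 60*102 = 1 mod 211.
Edwards->Montgomery: u=(1+y)/(1-y), v=u/x -> 69608425082407v^2=u^3+5810541198754u^2+u; then x_W=16756957230307u+36273584646990: y^2=x^3+36059445082969.
Double-and-add over 11010011: 8-1 doublings, 5-1 additions; each step l_{T,T}/v_{2T} or l_{T,P'}/v at Q'+S for random S.
e_{211}(P',Q') = 47204765853643 + 62193722555132*t + 15950143348836*t^2.
Finally e_{211}(P,Q) = 97725698406084 + 14022337472499*t + 97239804177985*t^2.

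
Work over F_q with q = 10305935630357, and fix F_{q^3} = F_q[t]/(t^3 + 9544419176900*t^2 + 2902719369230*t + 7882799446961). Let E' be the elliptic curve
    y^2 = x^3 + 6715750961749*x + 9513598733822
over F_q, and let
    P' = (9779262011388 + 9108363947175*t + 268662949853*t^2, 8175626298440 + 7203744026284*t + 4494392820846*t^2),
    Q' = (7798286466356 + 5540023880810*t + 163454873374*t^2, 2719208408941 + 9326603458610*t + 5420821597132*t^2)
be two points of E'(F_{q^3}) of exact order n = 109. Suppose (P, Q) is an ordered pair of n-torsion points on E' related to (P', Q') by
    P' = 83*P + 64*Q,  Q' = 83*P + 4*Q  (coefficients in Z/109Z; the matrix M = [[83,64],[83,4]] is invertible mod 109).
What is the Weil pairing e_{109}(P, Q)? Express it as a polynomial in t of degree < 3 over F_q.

Alternating bilinearity on E[109] (values in mu_{109} in F_{10305935630357^3}) gives e(P',Q') = e(P,Q)^det(M).
det M = 83*4 - 64*83 = -4980 = 34 (mod 109); 34^{-1} = 93 (mod 109).
n = 109 = (1101101)_2 (7 bits, wt 5); accumulate f_{109,P'}(Q'+S)/f_{109,P'}(S) along the 6-step ladder.
e_{109}(P',Q') = 4845776432247 + 801390255322*t + 8763002413809*t^2.
(4845776432247 + 801390255322*t + 8763002413809*t^2)^{93} mod (10305935630357,f) = 1193207473724 + 1188971593246*t + 6159342536953*t^2.

1193207473724 + 1188971593246*t + 6159342536953*t^2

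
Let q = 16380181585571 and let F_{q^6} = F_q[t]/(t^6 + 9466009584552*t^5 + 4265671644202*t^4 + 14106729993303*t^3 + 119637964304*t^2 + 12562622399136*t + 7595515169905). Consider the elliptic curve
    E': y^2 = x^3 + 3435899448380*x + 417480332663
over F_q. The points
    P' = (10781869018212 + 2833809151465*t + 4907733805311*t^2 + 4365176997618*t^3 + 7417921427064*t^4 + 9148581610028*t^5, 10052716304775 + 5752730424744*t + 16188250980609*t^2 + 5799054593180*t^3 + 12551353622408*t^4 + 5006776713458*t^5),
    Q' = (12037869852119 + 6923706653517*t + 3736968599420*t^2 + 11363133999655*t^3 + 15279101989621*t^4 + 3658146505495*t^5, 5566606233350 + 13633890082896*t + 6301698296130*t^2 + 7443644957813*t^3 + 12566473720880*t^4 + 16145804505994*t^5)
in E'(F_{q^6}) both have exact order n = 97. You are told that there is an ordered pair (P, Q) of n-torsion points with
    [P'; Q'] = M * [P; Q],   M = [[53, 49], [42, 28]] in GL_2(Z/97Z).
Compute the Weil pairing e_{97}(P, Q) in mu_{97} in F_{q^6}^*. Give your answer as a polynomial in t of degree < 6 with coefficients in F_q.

3141483374751 + 2856849746946*t + 16239917969586*t^2 + 15970357012810*t^3 + 16096151728400*t^4 + 14712537275304*t^5

The 97-Weil pairing on E[97] over F_{16380181585571} is alternating-bilinear: e_{97}(P',Q') = e_{97}(P,Q)^det(M).
53*28 - 49*42 = -574; reduced mod 97: det = 8, inverse 85.
Run Miller on y^2=x^3+3435899448380*x+417480332663 over F_{16380181585571}: ladder 1100001 (7 bits); e = f_P(D_Q)/f_Q(D_P).
f_P(D_Q)/f_Q(D_P) = 15516408365536 + 1653108848270*t + 8675057392135*t^2 + 13157381123009*t^3 + 10503784099040*t^4 + 2217494310524*t^5.
e_{97}(P,Q) = (15516408365536 + 1653108848270*t + 8675057392135*t^2 + 13157381123009*t^3 + 10503784099040*t^4 + 2217494310524*t^5)^{85} = 3141483374751 + 2856849746946*t + 16239917969586*t^2 + 15970357012810*t^3 + 16096151728400*t^4 + 14712537275304*t^5.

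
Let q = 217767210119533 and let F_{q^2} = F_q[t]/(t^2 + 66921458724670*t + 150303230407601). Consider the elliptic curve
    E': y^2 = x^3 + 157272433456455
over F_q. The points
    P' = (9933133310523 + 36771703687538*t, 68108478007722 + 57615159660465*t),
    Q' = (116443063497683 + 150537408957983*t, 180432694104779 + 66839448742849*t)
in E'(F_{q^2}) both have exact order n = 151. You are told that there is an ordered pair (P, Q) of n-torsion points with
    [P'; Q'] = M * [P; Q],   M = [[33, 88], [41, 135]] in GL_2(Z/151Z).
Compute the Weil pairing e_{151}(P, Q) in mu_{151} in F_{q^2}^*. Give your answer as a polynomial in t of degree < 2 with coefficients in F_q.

49900149182443 + 118628498541383*t

The 151-Weil pairing on E[151] over F_{217767210119533} is alternating-bilinear: e_{151}(P',Q') = e_{151}(P,Q)^det(M).
det M = 33*135 - 88*41 = 847 = 92 (mod 151); 92^{-1} = 87 (mod 151).
Miller loop for e_{151} over F_{217767210119533^2}: bits of 151 = 10010111; 7 double steps + 4 add steps, l/v at each.
The quotient is 146681990491034 + 179108148583887*t.
e_{151}(P,Q) = (146681990491034 + 179108148583887*t)^{87} = 49900149182443 + 118628498541383*t.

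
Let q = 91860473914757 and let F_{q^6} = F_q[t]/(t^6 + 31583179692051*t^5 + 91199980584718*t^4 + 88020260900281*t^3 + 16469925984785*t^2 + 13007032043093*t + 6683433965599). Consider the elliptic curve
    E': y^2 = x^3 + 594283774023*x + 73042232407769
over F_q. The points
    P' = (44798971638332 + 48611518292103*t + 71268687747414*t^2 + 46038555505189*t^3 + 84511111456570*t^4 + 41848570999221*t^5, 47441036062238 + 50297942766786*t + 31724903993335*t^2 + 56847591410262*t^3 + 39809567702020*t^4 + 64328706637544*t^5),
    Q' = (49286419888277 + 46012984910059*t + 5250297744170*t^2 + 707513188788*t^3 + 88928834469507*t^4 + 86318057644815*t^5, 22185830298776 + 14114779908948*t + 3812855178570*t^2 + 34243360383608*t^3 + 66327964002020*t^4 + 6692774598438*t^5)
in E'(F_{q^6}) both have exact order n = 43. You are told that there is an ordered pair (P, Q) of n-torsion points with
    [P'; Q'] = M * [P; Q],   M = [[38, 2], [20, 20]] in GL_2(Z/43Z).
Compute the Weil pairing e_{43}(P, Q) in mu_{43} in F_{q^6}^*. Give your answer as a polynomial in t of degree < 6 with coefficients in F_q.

Alternating bilinearity on E[43] (values in mu_{43} in F_{91860473914757^6}) gives e(P',Q') = e(P,Q)^det(M).
Hence e(P,Q) = e(P',Q')^{39} where 39 = 32^{-1} mod 43.
Build f_{43,P'} and f_{43,Q'} via the 6-bit ladder of 43=101011_2; evaluate at shifted divisors; quotient in F_{91860473914757^6}.
So e_{43}(P',Q') = 78794585760242 + 74413001389261*t + 87518060865487*t^2 + 83652693895498*t^3 + 46733521164256*t^4 + 31286180133928*t^5.
Finally e_{43}(P,Q) = 88785549182456 + 9232448012387*t + 85524851794945*t^2 + 44233397519186*t^3 + 25357299941878*t^4 + 85623735769157*t^5.

88785549182456 + 9232448012387*t + 85524851794945*t^2 + 44233397519186*t^3 + 25357299941878*t^4 + 85623735769157*t^5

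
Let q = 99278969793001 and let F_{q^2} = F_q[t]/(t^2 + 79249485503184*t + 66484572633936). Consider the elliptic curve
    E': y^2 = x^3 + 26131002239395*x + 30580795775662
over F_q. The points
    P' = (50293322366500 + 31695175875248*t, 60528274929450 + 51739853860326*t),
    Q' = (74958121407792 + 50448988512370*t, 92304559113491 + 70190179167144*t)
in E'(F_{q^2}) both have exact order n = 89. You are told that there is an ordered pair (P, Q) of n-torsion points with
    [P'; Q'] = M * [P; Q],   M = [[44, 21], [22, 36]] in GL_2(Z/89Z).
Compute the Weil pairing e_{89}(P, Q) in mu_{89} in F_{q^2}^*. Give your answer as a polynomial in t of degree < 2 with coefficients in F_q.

46367090026310 + 87445628267241*t

Under M = [[44,21],[22,36]] in GL_2(Z/89), e_{89}(P',Q') = e_{89}(P,Q)^(44*36-21*22 mod 89).
det(M) mod 89 = 54; its inverse in (Z/89)^* is 61 (check: 54*61 mod 89 = 1).
Build f_{89,P'} and f_{89,Q'} via the 7-bit ladder of 89=1011001_2; evaluate at shifted divisors; quotient in F_{99278969793001^2}.
The quotient is 3084534898915 + 3700811544839*t.
(3084534898915 + 3700811544839*t)^{61} mod (99278969793001,f) = 46367090026310 + 87445628267241*t.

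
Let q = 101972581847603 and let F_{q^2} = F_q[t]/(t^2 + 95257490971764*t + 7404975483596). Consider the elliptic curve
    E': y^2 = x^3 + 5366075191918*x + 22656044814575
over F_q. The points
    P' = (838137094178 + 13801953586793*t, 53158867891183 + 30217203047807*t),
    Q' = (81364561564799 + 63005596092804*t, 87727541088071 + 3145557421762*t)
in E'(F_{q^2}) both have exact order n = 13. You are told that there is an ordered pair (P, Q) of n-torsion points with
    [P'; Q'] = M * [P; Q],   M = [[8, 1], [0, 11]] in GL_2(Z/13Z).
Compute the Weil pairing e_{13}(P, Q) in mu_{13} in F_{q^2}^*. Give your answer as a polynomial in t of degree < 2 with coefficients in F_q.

Since e_{13}(P,P)=e_{13}(Q,Q)=1 and e_{13}(Q,P)=e_{13}(P,Q)^{-1}, expanding e_{13}(8*P + 1*Q,11*Q) leaves e(P,Q)^det(M).
8*11 - 1*0 = 88; reduced mod 13: det = 10, inverse 4.
Miller loop for e_{13} over F_{101972581847603^2}: bits of 13 = 1101; 3 double steps + 2 add steps, l/v at each.
e_{13}(P',Q') = 29206719540900 + 90803553107149*t.
Thus e_{13}(P,Q) = 26964461726242 + 69212692842373*t.

26964461726242 + 69212692842373*t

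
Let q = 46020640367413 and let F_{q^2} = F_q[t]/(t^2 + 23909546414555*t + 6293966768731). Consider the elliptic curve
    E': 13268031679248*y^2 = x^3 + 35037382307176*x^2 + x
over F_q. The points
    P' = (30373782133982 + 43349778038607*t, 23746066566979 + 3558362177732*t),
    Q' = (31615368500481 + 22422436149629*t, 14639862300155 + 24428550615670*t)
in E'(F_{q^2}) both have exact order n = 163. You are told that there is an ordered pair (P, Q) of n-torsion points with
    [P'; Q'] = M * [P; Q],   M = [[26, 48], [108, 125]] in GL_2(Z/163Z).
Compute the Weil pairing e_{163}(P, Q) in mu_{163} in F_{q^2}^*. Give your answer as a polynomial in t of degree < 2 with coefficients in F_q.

Alternating bilinearity on E[163] (values in mu_{163} in F_{46020640367413^2}) gives e(P',Q') = e(P,Q)^det(M).
det(M) mod 163 = 22; its inverse in (Z/163)^* is 126 (check: 22*126 mod 163 = 1).
Set x_W=12626355825205*u+5447502883010, y_W=12626355825205*v; then E': y_W^2=x_W^3+5111964063692*x_W+1097244591264.
8-bit Miller (10100011) on E'/F_{46020640367413} with a'=5111964063692, b'=1097244591264: accumulate tangent/chord ratios at Q'+S and P'+S'.
e_{163}(P',Q') = 3315917123658 + 43442633057032*t.
Finally e_{163}(P,Q) = 17231437205158 + 15902986725194*t.

17231437205158 + 15902986725194*t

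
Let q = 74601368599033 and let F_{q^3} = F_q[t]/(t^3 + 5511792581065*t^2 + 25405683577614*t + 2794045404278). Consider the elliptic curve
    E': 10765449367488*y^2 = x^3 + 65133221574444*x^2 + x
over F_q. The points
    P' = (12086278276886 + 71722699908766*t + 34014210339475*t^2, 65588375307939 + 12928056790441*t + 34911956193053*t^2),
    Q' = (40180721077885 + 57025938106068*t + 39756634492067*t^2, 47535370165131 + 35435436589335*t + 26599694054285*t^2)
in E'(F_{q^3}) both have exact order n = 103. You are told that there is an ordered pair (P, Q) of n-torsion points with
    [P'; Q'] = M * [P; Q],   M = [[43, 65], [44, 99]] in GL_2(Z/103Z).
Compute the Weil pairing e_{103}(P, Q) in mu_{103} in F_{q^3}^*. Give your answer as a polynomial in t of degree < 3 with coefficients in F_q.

e_{103} is bilinear + alternating on E[103], so e_{103}(43*P + 65*Q, 44*P + 99*Q) = e_{103}(P,Q)^(43*99-65*44).
Hence e(P,Q) = e(P',Q')^{16} where 16 = 58^{-1} mod 103.
Montgomery->Weierstrass: x_W = 2069625728974*x+38385663566176, y_W=2069625728974*y on F_{74601368599033}; lands on y^2=x^3+10778119157361.
Run Miller on y^2=x^3+10778119157361 over F_{74601368599033}: ladder 1100111 (7 bits); e = f_P(D_Q)/f_Q(D_P).
e_{103}(P',Q') = 34726396009571 + 54632094794767*t + 49816491044254*t^2.
Hence e(P,Q) = 70136922796042 + 68428029991195*t + 36588654383152*t^2 in F_{74601368599033^3}^*.

70136922796042 + 68428029991195*t + 36588654383152*t^2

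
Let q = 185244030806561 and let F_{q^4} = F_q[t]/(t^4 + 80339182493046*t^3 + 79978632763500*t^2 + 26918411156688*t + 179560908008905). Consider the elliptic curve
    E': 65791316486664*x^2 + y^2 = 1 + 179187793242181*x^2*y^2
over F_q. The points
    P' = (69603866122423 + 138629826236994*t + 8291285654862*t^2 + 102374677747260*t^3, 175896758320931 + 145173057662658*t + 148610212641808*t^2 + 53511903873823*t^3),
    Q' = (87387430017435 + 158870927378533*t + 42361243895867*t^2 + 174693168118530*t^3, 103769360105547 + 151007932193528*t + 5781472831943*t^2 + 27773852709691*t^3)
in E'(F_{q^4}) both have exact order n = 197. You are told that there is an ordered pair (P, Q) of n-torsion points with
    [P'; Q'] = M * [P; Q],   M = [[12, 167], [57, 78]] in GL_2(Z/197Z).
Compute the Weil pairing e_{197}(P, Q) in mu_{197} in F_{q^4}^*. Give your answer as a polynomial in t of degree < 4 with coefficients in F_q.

1504370400517 + 26602962871194*t + 76558545233583*t^2 + 124570623200084*t^3

The 197-Weil pairing on E[197] over F_{185244030806561} is alternating-bilinear: e_{197}(P',Q') = e_{197}(P,Q)^det(M).
det(M) mod 197 = 85; its inverse in (Z/197)^* is 51 (check: 85*51 mod 197 = 1).
Edwards a_E,d_E -> Montgomery A=156569924398916,B=180222060618650 -> Weierstrass 164159896995710,109873853494479 via alpha=71703856755901,beta=17961888512761.
Run Miller on y^2=x^3+164159896995710*x+109873853494479 over F_{185244030806561}: ladder 11000101 (8 bits); e = f_P(D_Q)/f_Q(D_P).
f_P(D_Q)/f_Q(D_P) = 160575719980727 + 39869186968929*t + 40340031202091*t^2 + 154256755304742*t^3.
e_{197}(P,Q) = (160575719980727 + 39869186968929*t + 40340031202091*t^2 + 154256755304742*t^3)^{51} = 1504370400517 + 26602962871194*t + 76558545233583*t^2 + 124570623200084*t^3.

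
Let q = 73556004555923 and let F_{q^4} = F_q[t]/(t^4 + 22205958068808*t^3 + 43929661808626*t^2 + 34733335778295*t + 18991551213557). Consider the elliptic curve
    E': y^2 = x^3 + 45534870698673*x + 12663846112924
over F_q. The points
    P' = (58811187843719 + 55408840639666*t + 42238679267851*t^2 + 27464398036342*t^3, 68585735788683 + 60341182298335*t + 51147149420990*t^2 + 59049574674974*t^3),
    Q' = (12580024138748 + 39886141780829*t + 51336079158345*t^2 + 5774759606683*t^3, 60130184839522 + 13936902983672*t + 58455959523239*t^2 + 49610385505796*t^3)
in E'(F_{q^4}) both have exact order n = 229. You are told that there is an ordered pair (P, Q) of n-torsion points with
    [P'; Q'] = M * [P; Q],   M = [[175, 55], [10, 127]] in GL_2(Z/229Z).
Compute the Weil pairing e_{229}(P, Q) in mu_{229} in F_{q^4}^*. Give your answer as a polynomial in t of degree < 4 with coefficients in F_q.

43981704495142 + 4942058568035*t + 44263796999993*t^2 + 62362797030021*t^3

Under M = [[175,55],[10,127]] in GL_2(Z/229), e_{229}(P',Q') = e_{229}(P,Q)^(175*127-55*10 mod 229).
175*127 - 55*10 = 21675; reduced mod 229: det = 149, inverse 83.
Build f_{229,P'} and f_{229,Q'} via the 8-bit ladder of 229=11100101_2; evaluate at shifted divisors; quotient in F_{73556004555923^4}.
The quotient is 10214100454828 + 67313945146721*t + 23911381733756*t^2 + 8957102774950*t^3.
Finally e_{229}(P,Q) = 43981704495142 + 4942058568035*t + 44263796999993*t^2 + 62362797030021*t^3.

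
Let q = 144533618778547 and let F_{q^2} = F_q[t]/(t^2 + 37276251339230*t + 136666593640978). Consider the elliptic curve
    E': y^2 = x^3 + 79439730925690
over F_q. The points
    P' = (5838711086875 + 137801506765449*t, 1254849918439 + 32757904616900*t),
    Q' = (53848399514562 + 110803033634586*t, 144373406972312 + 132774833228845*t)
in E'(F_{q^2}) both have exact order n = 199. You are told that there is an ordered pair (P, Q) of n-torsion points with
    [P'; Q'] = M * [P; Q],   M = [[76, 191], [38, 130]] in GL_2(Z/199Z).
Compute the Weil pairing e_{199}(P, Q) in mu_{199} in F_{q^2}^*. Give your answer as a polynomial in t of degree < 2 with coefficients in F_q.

Under M = [[76,191],[38,130]] in GL_2(Z/199), e_{199}(P',Q') = e_{199}(P,Q)^(76*130-191*38 mod 199).
Hence e(P,Q) = e(P',Q')^{91} where 91 = 35^{-1} mod 199.
Double-and-add over 11000111: 8-1 doublings, 5-1 additions; each step l_{T,T}/v_{2T} or l_{T,P'}/v at Q'+S for random S.
e_{199}(P',Q') = 144280407044993 + 50604198552641*t.
Thus e_{199}(P,Q) = 133893801935031 + 114500499293891*t.

133893801935031 + 114500499293891*t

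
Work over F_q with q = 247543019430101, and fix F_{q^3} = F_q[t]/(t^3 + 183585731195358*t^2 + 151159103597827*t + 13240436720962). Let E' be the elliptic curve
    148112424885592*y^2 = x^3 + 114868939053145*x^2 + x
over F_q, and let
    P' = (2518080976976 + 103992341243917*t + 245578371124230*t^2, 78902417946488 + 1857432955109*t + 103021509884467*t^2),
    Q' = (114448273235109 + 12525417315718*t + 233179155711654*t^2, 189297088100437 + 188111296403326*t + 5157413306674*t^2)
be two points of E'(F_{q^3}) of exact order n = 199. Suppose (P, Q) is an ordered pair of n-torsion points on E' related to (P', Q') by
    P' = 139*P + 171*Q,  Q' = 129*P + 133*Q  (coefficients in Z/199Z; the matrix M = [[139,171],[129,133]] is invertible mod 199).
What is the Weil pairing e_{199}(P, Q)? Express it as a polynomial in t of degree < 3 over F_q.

90901468842563 + 198924155422831*t + 70133545382790*t^2

Since e_{199}(P,P)=e_{199}(Q,Q)=1 and e_{199}(Q,P)=e_{199}(P,Q)^{-1}, expanding e_{199}(139*P + 171*Q,129*P + 133*Q) leaves e(P,Q)^det(M).
Inverting 10 mod 199: 20. Thus e_{199}(P,Q) = e(P',Q')^{20}.
Set x_W=65061258106519*u+197697987984832, y_W=65061258106519*v; then E': y_W^2=x_W^3+101400583777990*x_W+8701424547053.
n = 199 = (11000111)_2 (8 bits, wt 5); accumulate f_{199,P'}(Q'+S)/f_{199,P'}(S) along the 7-step ladder.
Miller gives e_{199}(P',Q') = 34767252945822 + 140361275847557*t + 14635194729928*t^2 in F_{247543019430101^3}.
Hence e(P,Q) = 90901468842563 + 198924155422831*t + 70133545382790*t^2 in F_{247543019430101^3}^*.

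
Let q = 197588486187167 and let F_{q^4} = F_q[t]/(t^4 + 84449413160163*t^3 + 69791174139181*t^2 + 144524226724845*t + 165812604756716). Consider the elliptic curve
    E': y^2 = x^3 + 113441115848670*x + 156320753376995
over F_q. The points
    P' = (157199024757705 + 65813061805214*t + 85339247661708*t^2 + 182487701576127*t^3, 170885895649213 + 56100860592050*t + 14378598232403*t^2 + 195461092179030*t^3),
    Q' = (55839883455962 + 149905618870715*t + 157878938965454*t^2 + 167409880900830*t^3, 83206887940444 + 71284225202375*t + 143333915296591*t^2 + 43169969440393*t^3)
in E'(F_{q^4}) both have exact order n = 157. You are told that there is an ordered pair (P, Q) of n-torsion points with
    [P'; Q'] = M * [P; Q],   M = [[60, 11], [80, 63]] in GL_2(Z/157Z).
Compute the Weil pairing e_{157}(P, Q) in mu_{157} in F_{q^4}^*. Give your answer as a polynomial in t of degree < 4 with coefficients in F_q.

48361163736510 + 174747439172491*t + 114379585639111*t^2 + 187017676980396*t^3

Since e_{157}(P,P)=e_{157}(Q,Q)=1 and e_{157}(Q,P)=e_{157}(P,Q)^{-1}, expanding e_{157}(60*P + 11*Q,80*P + 63*Q) leaves e(P,Q)^det(M).
60*63 - 11*80 = 2900; reduced mod 157: det = 74, inverse 87.
n = 157 = (10011101)_2 (8 bits, wt 5); accumulate f_{157,P'}(Q'+S)/f_{157,P'}(S) along the 7-step ladder.
f_P(D_Q)/f_Q(D_P) = 45516974616364 + 49492849547901*t + 44987441533244*t^2 + 45891512945615*t^3.
e_{157}(P,Q) = (45516974616364 + 49492849547901*t + 44987441533244*t^2 + 45891512945615*t^3)^{87} = 48361163736510 + 174747439172491*t + 114379585639111*t^2 + 187017676980396*t^3.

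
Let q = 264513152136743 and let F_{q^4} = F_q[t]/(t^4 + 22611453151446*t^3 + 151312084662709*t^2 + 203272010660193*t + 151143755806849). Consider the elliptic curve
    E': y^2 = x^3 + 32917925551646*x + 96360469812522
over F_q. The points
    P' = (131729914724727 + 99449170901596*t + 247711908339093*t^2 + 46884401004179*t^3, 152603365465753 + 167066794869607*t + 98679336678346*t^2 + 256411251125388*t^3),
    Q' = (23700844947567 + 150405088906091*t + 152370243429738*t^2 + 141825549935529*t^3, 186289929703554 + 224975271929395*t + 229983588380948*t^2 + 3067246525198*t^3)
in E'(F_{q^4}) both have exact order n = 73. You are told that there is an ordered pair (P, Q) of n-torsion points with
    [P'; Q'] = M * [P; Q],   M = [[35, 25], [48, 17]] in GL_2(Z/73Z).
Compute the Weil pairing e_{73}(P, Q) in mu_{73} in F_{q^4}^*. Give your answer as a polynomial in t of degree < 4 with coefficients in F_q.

e_{73}(aP+bQ,cP+dQ) = e_{73}(P,Q)^(ad-bc); with (a,b,c,d)=(35,25,48,17) this gives the det-73 law.
Hence e(P,Q) = e(P',Q')^{66} where 66 = 52^{-1} mod 73.
Run Miller on y^2=x^3+32917925551646*x+96360469812522 over F_{264513152136743}: ladder 1001001 (7 bits); e = f_P(D_Q)/f_Q(D_P).
So e_{73}(P',Q') = 186281795647404 + 246973953307012*t + 32927386232458*t^2 + 42181474917949*t^3.
Raise to 66: e(P,Q) = 191285459261940 + 37861919205523*t + 243342437151415*t^2 + 23317276319670*t^3 in mu_{73}.

191285459261940 + 37861919205523*t + 243342437151415*t^2 + 23317276319670*t^3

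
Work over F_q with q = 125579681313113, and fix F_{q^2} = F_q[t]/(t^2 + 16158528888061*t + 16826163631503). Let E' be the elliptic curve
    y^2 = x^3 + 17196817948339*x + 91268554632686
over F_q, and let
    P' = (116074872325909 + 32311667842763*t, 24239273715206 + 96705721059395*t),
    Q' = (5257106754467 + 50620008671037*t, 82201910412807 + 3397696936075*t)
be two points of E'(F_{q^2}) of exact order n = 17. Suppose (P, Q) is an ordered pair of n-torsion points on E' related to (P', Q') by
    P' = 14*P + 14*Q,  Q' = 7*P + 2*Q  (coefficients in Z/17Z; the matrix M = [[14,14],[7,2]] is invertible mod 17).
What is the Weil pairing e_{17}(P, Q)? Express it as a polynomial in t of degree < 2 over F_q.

Alternating bilinearity on E[17] (values in mu_{17} in F_{125579681313113^2}) gives e(P',Q') = e(P,Q)^det(M).
det M = 14*2 - 14*7 = -70 = 15 (mod 17); 15^{-1} = 8 (mod 17).
5-bit Miller (10001) on E'/F_{125579681313113} with a'=17196817948339, b'=91268554632686: accumulate tangent/chord ratios at Q'+S and P'+S'.
e_{17}(P',Q') = 7741497076759 + 39399239387525*t.
(7741497076759 + 39399239387525*t)^{8} mod (125579681313113,f) = 13945950051402 + 106397279948535*t.

13945950051402 + 106397279948535*t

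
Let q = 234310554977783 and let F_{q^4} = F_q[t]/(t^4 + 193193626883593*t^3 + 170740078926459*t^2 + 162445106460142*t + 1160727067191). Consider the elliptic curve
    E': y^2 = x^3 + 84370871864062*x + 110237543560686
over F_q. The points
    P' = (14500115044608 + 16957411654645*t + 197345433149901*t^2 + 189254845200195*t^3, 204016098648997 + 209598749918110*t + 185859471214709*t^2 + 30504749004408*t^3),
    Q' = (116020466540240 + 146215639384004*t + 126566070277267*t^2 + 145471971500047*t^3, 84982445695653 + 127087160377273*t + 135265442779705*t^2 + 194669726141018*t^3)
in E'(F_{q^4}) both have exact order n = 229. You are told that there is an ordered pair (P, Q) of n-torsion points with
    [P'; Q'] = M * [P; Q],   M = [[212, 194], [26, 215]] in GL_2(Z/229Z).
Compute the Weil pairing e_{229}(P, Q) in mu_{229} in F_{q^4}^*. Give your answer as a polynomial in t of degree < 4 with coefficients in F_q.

The 229-Weil pairing on E[229] over F_{234310554977783} is alternating-bilinear: e_{229}(P',Q') = e_{229}(P,Q)^det(M).
det M = 212*215 - 194*26 = 40536 = 3 (mod 229); 3^{-1} = 153 (mod 229).
Double-and-add over 11100101: 8-1 doublings, 5-1 additions; each step l_{T,T}/v_{2T} or l_{T,P'}/v at Q'+S for random S.
Result: e(P',Q') = 9089496618527 + 62033931634379*t + 91972665260474*t^2 + 161747430031175*t^3.
Raise to 153: e(P,Q) = 158470619898649 + 99344355966307*t + 19655287068595*t^2 + 154806677145142*t^3 in mu_{229}.

158470619898649 + 99344355966307*t + 19655287068595*t^2 + 154806677145142*t^3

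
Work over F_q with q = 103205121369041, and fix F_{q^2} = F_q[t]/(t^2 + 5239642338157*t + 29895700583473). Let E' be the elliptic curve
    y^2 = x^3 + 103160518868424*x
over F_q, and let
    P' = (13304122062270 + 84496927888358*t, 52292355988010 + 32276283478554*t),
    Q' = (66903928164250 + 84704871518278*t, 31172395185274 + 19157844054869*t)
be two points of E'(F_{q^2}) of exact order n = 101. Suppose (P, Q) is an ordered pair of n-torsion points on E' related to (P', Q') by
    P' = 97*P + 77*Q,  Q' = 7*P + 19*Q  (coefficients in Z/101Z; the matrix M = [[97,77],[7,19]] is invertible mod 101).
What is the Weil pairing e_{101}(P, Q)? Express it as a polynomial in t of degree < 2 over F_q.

The 101-Weil pairing on E[101] over F_{103205121369041} is alternating-bilinear: e_{101}(P',Q') = e_{101}(P,Q)^det(M).
Hence e(P,Q) = e(P',Q')^{56} where 56 = 92^{-1} mod 101.
n = 101 = (1100101)_2 (7 bits, wt 4); accumulate f_{101,P'}(Q'+S)/f_{101,P'}(S) along the 6-step ladder.
Result: e(P',Q') = 64824902125742 + 59813965904036*t.
Thus e_{101}(P,Q) = 22549836043105 + 11917990171148*t.

22549836043105 + 11917990171148*t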